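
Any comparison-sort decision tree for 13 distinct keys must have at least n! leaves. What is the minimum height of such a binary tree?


A binary decision tree of height h has at most 2^h leaves and needs at least n! of them, so h >= ceil(log2(n!)).
Compute 13! as a running product:
  x2 = 2, x3 = 6, x4 = 24, x5 = 120
  x6 = 720, x7 = 5040, x8 = 40320, x9 = 362880
  x10 = 3628800, x11 = 39916800, x12 = 479001600, x13 = 6227020800
13! = 6227020800
Bracket between powers of 2:
  2^32 = 4294967296 < 6227020800 <= 8589934592 = 2^33
So ceil(log2(13!)) = 33


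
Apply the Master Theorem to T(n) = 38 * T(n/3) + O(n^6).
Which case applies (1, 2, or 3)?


The Master Theorem: T(n) = a*T(n/b) + O(n^c)
  a = 38, b = 3, c = 6
log_b(a) = log_3(38) ~ 3.311
Compare b^c with a: 3^6 = 729 > 38, so c > log_b(a).
Since c > log_b(a), Case 3 applies.
T(n) = O(n^6)
Master Theorem case = 3


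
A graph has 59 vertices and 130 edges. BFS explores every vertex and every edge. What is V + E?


A full BFS traversal dequeues each vertex once and examines each edge once.
Vertex visits: 59
Edge visits: 130
V + E = 59 + 130 = 189


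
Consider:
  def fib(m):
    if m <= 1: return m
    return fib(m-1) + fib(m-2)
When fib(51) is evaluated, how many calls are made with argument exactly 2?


Let N(m) = number of times fib(m) is called while evaluating fib(51).
N(51) = 1 (the initial call).
N(50) = 1 (only fib(51) calls it).
For 1 <= m <= 49: fib(m) is called by fib(m+1) and fib(m+2), so
  N(m) = N(m+1) + N(m+2).
fib(0) is called only by fib(2), so N(0) = N(2).
Walk down from m=51:
  N(51)=1, N(50)=1, N(49)=2, N(48)=3, N(47)=5, N(46)=8, N(45)=13, N(44)=21, N(43)=34, N(42)=55, N(41)=89, N(40)=144, N(39)=233, N(38)=377, N(37)=610, N(36)=987, N(35)=1597, N(34)=2584, N(33)=4181, N(32)=6765, N(31)=10946, N(30)=17711, N(29)=28657, N(28)=46368, N(27)=75025, N(26)=121393, N(25)=196418, N(24)=317811, N(23)=514229, N(22)=832040, N(21)=1346269, N(20)=2178309, N(19)=3524578, N(18)=5702887, N(17)=9227465, N(16)=14930352, N(15)=24157817, N(14)=39088169, N(13)=63245986, N(12)=102334155, N(11)=165580141, N(10)=267914296, N(9)=433494437, N(8)=701408733, N(7)=1134903170, N(6)=1836311903, N(5)=2971215073, N(4)=4807526976, N(3)=7778742049, N(2)=12586269025
N(2) = 12586269025


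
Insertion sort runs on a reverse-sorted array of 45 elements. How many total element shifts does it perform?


Sum of shifts = 1 + 2 + 3 + ... + 44
= 45 * 44 / 2
= 1980 / 2
= 990


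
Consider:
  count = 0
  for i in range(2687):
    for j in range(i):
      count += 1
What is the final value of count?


For each i, the inner loop runs i times:
  i=0: inner runs 0 times
  i=1: inner runs 1 time
  i=2: inner runs 2 times
  i=3: inner runs 3 times
  i=4: inner runs 4 times
  i=5: inner runs 5 times
  i=6: inner runs 6 times
  i=7: inner runs 7 times
  ...
Total = 0 + 1 + 2 + ... + 2686 = 2687*(2687-1)/2 = 3608641


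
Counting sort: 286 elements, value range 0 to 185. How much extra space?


n = 286 (output array)
k = 186 (count array for 186 distinct values)
Extra space = 286 + 186 = 472


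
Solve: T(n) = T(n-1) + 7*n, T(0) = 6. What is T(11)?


Expanding the recurrence:
T(11) = T(10) + 7*11
       = T(9) + 7*10 + 7*11
       ...
       = T(0) + 7*(1 + 2 + ... + 11)
       = 6 + 7 * 11*12/2
       = 6 + 7 * 66
       = 6 + 462 = 468


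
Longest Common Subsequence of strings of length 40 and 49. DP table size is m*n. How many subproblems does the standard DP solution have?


DP table indexed by positions in both strings.
First string: 40 positions
Second string: 49 positions
Total = 40 * 49 = 1960


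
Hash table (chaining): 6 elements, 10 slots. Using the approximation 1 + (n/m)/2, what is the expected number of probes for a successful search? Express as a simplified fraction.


Computing expected probes:
alpha = 6/10
= 1 + alpha/2
= 1 + 6/(2*10)
= (2*10 + 6) / (2*10)
= 26/20 = 13/10


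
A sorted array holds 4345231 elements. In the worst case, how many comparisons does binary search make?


Halving sequence: 4345231 -> 2172615 -> 1086307 -> 543153 -> 271576 -> 135788 -> 67894 -> 33947 -> 16973 -> 8486 -> 4243 -> 2121 -> 1060 -> 530 -> 265 -> 132 -> 66 -> 33 -> 16 -> 8 -> 4 -> 2 -> 1
Number of halvings = 22
Max comparisons = 22 + 1 = 23


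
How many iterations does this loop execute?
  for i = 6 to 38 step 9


The loop variable i takes values starting at 6 and increments by 9 each iteration.
Sequence: i = 6, 15, 24, 33
The upper bound 38 is inclusive, so the count is floor((last - first) / step) + 1:
floor((38 - 6) / 9) + 1 = floor(32/9) + 1 = 3 + 1 = 4


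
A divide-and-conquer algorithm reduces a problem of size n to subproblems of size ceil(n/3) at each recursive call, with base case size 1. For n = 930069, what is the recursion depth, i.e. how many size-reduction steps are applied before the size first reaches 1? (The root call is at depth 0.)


Each step divides the size by 3 (rounding up); after k steps the size is ceil(n/3^k), which equals 1 exactly when 3^k >= n.
So the depth is the smallest k with 3^k >= 930069, i.e. ceil(log_3(930069)).
3^12 = 531441 < 930069 <= 1594323 = 3^13
Recursion depth = 13


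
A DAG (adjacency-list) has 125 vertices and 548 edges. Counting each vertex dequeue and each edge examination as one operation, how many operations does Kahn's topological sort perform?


V = 125 (vertex processing)
E = 548 (edge processing)
V + E = 125 + 548 = 673


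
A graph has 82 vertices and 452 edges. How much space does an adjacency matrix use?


Adjacency matrix: V x V grid of entries
Space = V^2 = 82^2 = 82 * 82 = 6724


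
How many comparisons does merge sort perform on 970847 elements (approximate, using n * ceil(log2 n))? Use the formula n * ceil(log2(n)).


Recursion depth: ceil(log2(970847)) = 20
Each recursion level merges n = 970847 elements
Total = 970847 * 20 = 19416940


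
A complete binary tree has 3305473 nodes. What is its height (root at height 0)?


In a complete binary tree, level k holds nodes 2^k .. 2^(k+1)-1 (1-indexed).
Height = floor(log2(n)) = floor(log2(3305473)) = 21
Check: 2^21 = 2097152 <= 3305473 < 4194304 = 2^22


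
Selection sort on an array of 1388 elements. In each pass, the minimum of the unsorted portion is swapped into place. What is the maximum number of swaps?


Selection sort performs one swap per pass:
  Pass 1: find min in positions 0 to 1387, swap with position 0
  Pass 2: find min in positions 1 to 1387, swap with position 1
  Pass 3: find min in positions 2 to 1387, swap with position 2
  Pass 4: find min in positions 3 to 1387, swap with position 3
  Pass 5: find min in positions 4 to 1387, swap with position 4
  ... (1382 more passes)
Total passes (and swaps) = n - 1 = 1388 - 1 = 1387


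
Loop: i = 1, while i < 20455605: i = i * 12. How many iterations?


i multiplies by 12 each step:
i = 1 -> 12 -> 144 -> 1728 -> 20736 -> 248832 -> 2985984 -> 35831808 (stop)
Iterations = ceil(log_12(20455605)) = 7


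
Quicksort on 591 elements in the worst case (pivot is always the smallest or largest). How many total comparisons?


In the worst case, each partition step picks the worst pivot:
  Partition 1: 590 comparisons (n-1 elements to compare)
  Partition 2: 589 comparisons
  Partition 3: 588 comparisons
  Partition 4: 587 comparisons
  Partition 5: 586 comparisons
  ...
  Last partition: 0 comparisons
Total = (n-1) + (n-2) + ... + 1 + 0 = n*(n-1)/2
= 591*590/2 = 174345


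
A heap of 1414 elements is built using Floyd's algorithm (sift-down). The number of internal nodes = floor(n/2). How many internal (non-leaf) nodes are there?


Leaf nodes occupy roughly half the array.
Sift-down is called for each internal node, starting from the last one.
Internal nodes = floor(n/2) = floor(1414/2) = 707


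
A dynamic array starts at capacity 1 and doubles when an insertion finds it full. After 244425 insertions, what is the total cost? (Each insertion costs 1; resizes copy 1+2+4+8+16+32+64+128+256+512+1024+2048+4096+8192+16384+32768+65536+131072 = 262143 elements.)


Insertion cost: 244425 (one per element)
Resizes occur just before inserting elements 2, 3, 5, 9, ...
Elements copied at each resize: 1 + 2 + 4 + 8 + 16 + 32 + 64 + 128 + 256 + 512 + 1024 + 2048 + 4096 + 8192 + 16384 + 32768 + 65536 + 131072
Sum of copies = 262143 (geometric series: 2^k - 1)
Total = 244425 + 262143 = 506568


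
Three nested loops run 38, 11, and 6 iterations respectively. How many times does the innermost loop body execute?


Loop 1 (outermost): 38 iterations
Loop 2 (middle): 11 iterations per outer
Loop 3 (innermost): 6 iterations per middle
Total = 38 * 11 * 6 = 2508


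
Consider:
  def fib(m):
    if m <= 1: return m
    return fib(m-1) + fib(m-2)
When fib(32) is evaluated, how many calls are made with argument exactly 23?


Let N(m) = number of times fib(m) is called while evaluating fib(32).
N(32) = 1 (the initial call).
N(31) = 1 (only fib(32) calls it).
For 1 <= m <= 30: fib(m) is called by fib(m+1) and fib(m+2), so
  N(m) = N(m+1) + N(m+2).
fib(0) is called only by fib(2), so N(0) = N(2).
Walk down from m=32:
  N(32)=1, N(31)=1, N(30)=2, N(29)=3, N(28)=5, N(27)=8, N(26)=13, N(25)=21, N(24)=34, N(23)=55
N(23) = 55


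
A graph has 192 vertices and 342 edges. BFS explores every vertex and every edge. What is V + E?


A full BFS traversal dequeues each vertex once and examines each edge once.
Vertex visits: 192
Edge visits: 342
V + E = 192 + 342 = 534


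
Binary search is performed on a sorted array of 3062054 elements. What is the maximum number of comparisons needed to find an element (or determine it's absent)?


Binary search halves the search space each comparison:
  Step 1: search space = 3062054 -> 1531027
  Step 2: search space = 1531027 -> 765513
  Step 3: search space = 765513 -> 382756
  Step 4: search space = 382756 -> 191378
  Step 5: search space = 191378 -> 95689
  Step 6: search space = 95689 -> 47844
  Step 7: search space = 47844 -> 23922
  Step 8: search space = 23922 -> 11961
  Step 9: search space = 11961 -> 5980
  Step 10: search space = 5980 -> 2990
  Step 11: search space = 2990 -> 1495
  Step 12: search space = 1495 -> 747
  Step 13: search space = 747 -> 373
  Step 14: search space = 373 -> 186
  Step 15: search space = 186 -> 93
  Step 16: search space = 93 -> 46
  Step 17: search space = 46 -> 23
  Step 18: search space = 23 -> 11
  Step 19: search space = 11 -> 5
  Step 20: search space = 5 -> 2
  Step 21: search space = 2 -> 1
  Step 22: search space = 1 (final check)
Maximum comparisons = floor(log2(3062054)) + 1 = 21 + 1 = 22


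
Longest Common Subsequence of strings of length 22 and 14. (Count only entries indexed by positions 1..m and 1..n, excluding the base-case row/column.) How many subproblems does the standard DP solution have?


DP table indexed by positions in both strings.
First string: 22 positions
Second string: 14 positions
Total = 22 * 14 = 308


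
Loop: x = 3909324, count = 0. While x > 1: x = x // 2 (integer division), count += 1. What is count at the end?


The variable x halves each step:
x = 3909324 -> 1954662 -> 977331 -> 488665 -> 244332 -> 122166 -> 61083 -> 30541 -> 15270 -> 7635 -> 3817 -> 1908 -> 954 -> 477 -> 238 -> 119 -> 59 -> 29 -> 14 -> 7 -> 3 -> 1
Number of halvings = floor(log2(3909324)) = 21


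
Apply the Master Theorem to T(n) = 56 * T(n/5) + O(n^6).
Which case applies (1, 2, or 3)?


The Master Theorem: T(n) = a*T(n/b) + O(n^c)
  a = 56, b = 5, c = 6
log_b(a) = log_5(56) ~ 2.501
Compare b^c with a: 5^6 = 15625 > 56, so c > log_b(a).
Since c > log_b(a), Case 3 applies.
T(n) = O(n^6)
Master Theorem case = 3


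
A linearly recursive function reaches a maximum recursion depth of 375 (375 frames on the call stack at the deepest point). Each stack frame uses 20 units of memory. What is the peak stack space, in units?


Maximum recursion depth = 375 frames
Memory per frame = 20 units
Total stack space = depth * frame_size
= 375 * 20 = 7500


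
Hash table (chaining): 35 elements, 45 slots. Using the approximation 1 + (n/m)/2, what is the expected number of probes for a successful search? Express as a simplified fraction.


Computing expected probes:
alpha = 35/45
= 1 + alpha/2
= 1 + 35/(2*45)
= (2*45 + 35) / (2*45)
= 125/90 = 25/18


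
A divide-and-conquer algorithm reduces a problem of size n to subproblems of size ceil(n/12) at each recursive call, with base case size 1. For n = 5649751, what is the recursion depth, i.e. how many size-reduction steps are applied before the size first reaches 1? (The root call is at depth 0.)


Each step divides the size by 12 (rounding up); after k steps the size is ceil(n/12^k), which equals 1 exactly when 12^k >= n.
So the depth is the smallest k with 12^k >= 5649751, i.e. ceil(log_12(5649751)).
12^6 = 2985984 < 5649751 <= 35831808 = 12^7
Recursion depth = 7


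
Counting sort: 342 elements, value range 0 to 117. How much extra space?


n = 342 (output array)
k = 118 (count array for 118 distinct values)
Extra space = 342 + 118 = 460


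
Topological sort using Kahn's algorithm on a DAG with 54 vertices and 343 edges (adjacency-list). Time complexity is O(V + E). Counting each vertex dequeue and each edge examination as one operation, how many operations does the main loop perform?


Kahn's algorithm:
  1. Compute in-degrees: O(V + E)
  2. Process queue: each vertex dequeued once (O(V))
     each edge examined once (O(E))
Total = V + E = 54 + 343 = 397


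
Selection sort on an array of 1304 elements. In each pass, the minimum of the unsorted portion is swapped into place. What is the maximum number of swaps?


Selection sort performs one swap per pass:
  Pass 1: find min in positions 0 to 1303, swap with position 0
  Pass 2: find min in positions 1 to 1303, swap with position 1
  Pass 3: find min in positions 2 to 1303, swap with position 2
  Pass 4: find min in positions 3 to 1303, swap with position 3
  Pass 5: find min in positions 4 to 1303, swap with position 4
  ... (1298 more passes)
Total passes (and swaps) = n - 1 = 1304 - 1 = 1303


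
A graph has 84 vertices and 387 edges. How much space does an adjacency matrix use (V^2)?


Adjacency matrix: V x V grid of entries
Space = V^2 = 84^2 = 84 * 84 = 7056


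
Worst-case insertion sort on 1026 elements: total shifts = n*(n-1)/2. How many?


Sum of shifts = 1 + 2 + 3 + ... + 1025
= 1026 * 1025 / 2
= 1051650 / 2
= 525825


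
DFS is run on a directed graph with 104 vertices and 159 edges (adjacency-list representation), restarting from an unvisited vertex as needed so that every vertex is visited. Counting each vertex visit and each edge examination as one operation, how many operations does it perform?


A full DFS traversal processes each vertex exactly once (push/pop on stack).
Each directed edge is examined once.
V = 104, E = 159
V + E = 263


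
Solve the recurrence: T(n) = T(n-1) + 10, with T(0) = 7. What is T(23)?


Unrolling the recurrence:
T(23) = T(22) + 10
       = T(21) + 10 + 10
       = T(20) + 10*3
       ...
       = T(0) + 10*23
       = 7 + 230 = 237


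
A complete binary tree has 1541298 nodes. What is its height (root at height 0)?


In a complete binary tree, level k holds nodes 2^k .. 2^(k+1)-1 (1-indexed).
Height = floor(log2(n)) = floor(log2(1541298)) = 20
Check: 2^20 = 1048576 <= 1541298 < 2097152 = 2^21


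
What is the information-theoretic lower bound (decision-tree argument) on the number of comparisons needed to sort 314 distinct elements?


A binary decision tree of height h has at most 2^h leaves and needs at least n! of them, so h >= ceil(log2(n!)).
314! is far too large to multiply out, so use Stirling's series:
  ln(n!) ~ n ln n - n + (1/2) ln(2 pi n) + 1/(12n)  (error below 1/(360 n^3), negligible here)
  ln(314) = 5.7493930
  n ln n = 314 * 5.7493930 = 1805.3094
  (1/2) ln(2 pi * 314) = (1/2) ln(1972.9202) = 3.7936
  1/(12*314) = 0.0003
  ln(314!) ~ 1805.3094 - 314 + 3.7936 + 0.0003 = 1495.1033
Convert to base 2: log2(314!) = 1495.1033 / ln 2 = 1495.1033 / 0.69314718 = 2156.9781
ceil(2156.9781) = 2157


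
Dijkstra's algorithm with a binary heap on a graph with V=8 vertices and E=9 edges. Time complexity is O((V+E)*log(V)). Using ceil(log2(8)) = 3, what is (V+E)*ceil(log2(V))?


Dijkstra with a binary heap: each vertex is extracted once, each edge may relax once.
Each heap operation costs O(log V).
V + E = 8 + 9 = 17
ceil(log2(8)) = 3 (since 2^2 = 4 < 8 <= 8 = 2^3)
Total heap work = (V+E) * ceil(log2(V)) = 17 * 3 = 51


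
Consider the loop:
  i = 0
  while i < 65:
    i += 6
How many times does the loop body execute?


Starting at i = 0, each iteration adds 6.
Iterations until i >= 65:
  Iteration 1: i = 0 -> i = 6
  Iteration 2: i = 6 -> i = 12
  Iteration 3: i = 12 -> i = 18
  Iteration 4: i = 18 -> i = 24
  Iteration 5: i = 24 -> i = 30
  Iteration 6: i = 30 -> i = 36
  Iteration 7: i = 36 -> i = 42
  Iteration 8: i = 42 -> i = 48
  ... continuing ...
Total iterations = ceil(65/6) = 11


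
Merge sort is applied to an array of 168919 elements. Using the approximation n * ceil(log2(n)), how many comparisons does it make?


Merge sort divides the array into halves recursively.
Number of levels = ceil(log2(168919)) = 18
At each level, approximately n = 168919 comparisons are needed for merging.
Total comparisons ~ n * ceil(log2(n)) = 168919 * 18 = 3040542


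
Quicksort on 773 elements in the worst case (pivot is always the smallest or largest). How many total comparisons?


In the worst case, each partition step picks the worst pivot:
  Partition 1: 772 comparisons (n-1 elements to compare)
  Partition 2: 771 comparisons
  Partition 3: 770 comparisons
  Partition 4: 769 comparisons
  Partition 5: 768 comparisons
  ...
  Last partition: 0 comparisons
Total = (n-1) + (n-2) + ... + 1 + 0 = n*(n-1)/2
= 773*772/2 = 298378


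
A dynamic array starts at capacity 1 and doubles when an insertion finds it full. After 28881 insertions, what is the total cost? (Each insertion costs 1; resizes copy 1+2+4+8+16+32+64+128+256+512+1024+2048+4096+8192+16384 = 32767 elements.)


Insertion cost: 28881 (one per element)
Resizes occur just before inserting elements 2, 3, 5, 9, ...
Elements copied at each resize: 1 + 2 + 4 + 8 + 16 + 32 + 64 + 128 + 256 + 512 + 1024 + 2048 + 4096 + 8192 + 16384
Sum of copies = 32767 (geometric series: 2^k - 1)
Total = 28881 + 32767 = 61648


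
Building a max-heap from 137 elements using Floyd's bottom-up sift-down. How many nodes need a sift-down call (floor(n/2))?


In a heap of 137 elements (0-indexed array):
  Last element index: 136
  Parent of last element: floor((136 - 1) / 2) = 67
  Internal nodes: indices 0 to 67
  Count = floor(137/2) = 68


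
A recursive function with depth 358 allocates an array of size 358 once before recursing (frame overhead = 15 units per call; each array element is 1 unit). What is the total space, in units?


Array allocation: 358 units (allocated once)
Stack frames: 358 deep * 15 per frame = 5370 units
Total = 358 + 5370 = 5728


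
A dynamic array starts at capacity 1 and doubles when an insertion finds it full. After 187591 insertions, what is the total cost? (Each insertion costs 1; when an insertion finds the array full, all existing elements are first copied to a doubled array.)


Insertion cost: 187591 (one per element)
Resizes occur just before inserting elements 2, 3, 5, 9, ...
Elements copied at each resize: 1 + 2 + 4 + 8 + 16 + 32 + 64 + 128 + 256 + 512 + 1024 + 2048 + 4096 + 8192 + 16384 + 32768 + 65536 + 131072
Sum of copies = 262143 (geometric series: 2^k - 1)
Total = 187591 + 262143 = 449734


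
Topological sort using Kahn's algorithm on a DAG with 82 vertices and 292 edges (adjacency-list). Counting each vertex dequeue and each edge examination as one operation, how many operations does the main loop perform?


Kahn's algorithm:
  1. Compute in-degrees: O(V + E)
  2. Process queue: each vertex dequeued once (O(V))
     each edge examined once (O(E))
Total = V + E = 82 + 292 = 374


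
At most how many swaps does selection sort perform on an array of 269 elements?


Each of the 268 passes places one element in its final position.
Pass 1: swap minimum into position 0
Pass 2: swap minimum of remaining into position 1
...
Pass 268: last two elements, one swap
Maximum swaps = 269 - 1 = 268


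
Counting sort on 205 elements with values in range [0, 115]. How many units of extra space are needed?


Output array size: 205 (to store sorted result)
Count array size: 116 (one slot per possible value, range 0 to 115)
Total extra space = 205 + 116 = 321


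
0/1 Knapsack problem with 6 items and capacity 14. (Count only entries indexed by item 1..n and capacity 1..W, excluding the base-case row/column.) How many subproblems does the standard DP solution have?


The DP table is indexed by (item, capacity).
Rows: 6 items
Columns: 14 capacity values (1 to W)
Total subproblems = 6 * 14 = 84


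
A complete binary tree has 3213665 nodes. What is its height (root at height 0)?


In a complete binary tree, level k holds nodes 2^k .. 2^(k+1)-1 (1-indexed).
Height = floor(log2(n)) = floor(log2(3213665)) = 21
Check: 2^21 = 2097152 <= 3213665 < 4194304 = 2^22


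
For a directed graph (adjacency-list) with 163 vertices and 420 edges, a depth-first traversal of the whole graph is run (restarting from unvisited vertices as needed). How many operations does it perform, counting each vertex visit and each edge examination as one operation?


A full DFS traversal visits each vertex once and examines each edge once.
V = 163
E = 420
Sum = 163 + 420 = 583


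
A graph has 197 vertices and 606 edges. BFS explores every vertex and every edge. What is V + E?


A full BFS traversal dequeues each vertex once and examines each edge once.
Vertex visits: 197
Edge visits: 606
V + E = 197 + 606 = 803


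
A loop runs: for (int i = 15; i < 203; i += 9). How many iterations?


Loop starts at i = 15, increments by 9, stops when i >= 203.
Number of iterations = ceil((203 - 15) / 9)
= ceil(188 / 9)
= 21


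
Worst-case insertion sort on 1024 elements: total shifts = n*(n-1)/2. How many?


Sum of shifts = 1 + 2 + 3 + ... + 1023
= 1024 * 1023 / 2
= 1047552 / 2
= 523776


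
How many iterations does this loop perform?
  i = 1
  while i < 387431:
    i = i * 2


The loop variable doubles each iteration:
i = 1 -> 2 -> 4 -> 8 -> 16 -> 32 -> 64 -> 128 -> 256 -> 512 -> 1024 -> 2048 -> 4096 -> 8192 -> 16384 -> 32768 -> 65536 -> 131072 -> 262144 -> 524288 (stop, 524288 >= 387431)
Number of doublings = ceil(log2(387431)) = 19


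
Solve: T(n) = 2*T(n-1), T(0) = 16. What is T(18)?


Unrolling:
T(18) = 2*T(17) = 2^2*T(16) = ... = 2^18*T(0)
= 2^18 * 16
= 262144 * 16 = 4194304


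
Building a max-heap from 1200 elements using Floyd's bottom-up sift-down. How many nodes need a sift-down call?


In a heap of 1200 elements (0-indexed array):
  Last element index: 1199
  Parent of last element: floor((1199 - 1) / 2) = 599
  Internal nodes: indices 0 to 599
  Count = floor(1200/2) = 600


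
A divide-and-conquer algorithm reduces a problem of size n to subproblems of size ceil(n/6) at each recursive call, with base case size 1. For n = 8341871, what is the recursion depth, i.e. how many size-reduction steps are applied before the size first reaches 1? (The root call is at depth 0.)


Each step divides the size by 6 (rounding up); after k steps the size is ceil(n/6^k), which equals 1 exactly when 6^k >= n.
So the depth is the smallest k with 6^k >= 8341871, i.e. ceil(log_6(8341871)).
6^8 = 1679616 < 8341871 <= 10077696 = 6^9
Recursion depth = 9


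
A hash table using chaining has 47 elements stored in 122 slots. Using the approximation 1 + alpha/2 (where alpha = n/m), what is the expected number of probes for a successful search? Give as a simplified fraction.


Load factor alpha = n/m = 47/122
Expected probes = 1 + alpha/2 = 1 + 47/(2*122)
= 1 + 47/244
= 244/244 + 47/244
= 291/244


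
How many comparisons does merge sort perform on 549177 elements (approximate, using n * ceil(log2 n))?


Recursion depth: ceil(log2(549177)) = 20
Each recursion level merges n = 549177 elements
Total = 549177 * 20 = 10983540


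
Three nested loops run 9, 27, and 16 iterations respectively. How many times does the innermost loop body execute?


Loop 1 (outermost): 9 iterations
Loop 2 (middle): 27 iterations per outer
Loop 3 (innermost): 16 iterations per middle
Total = 9 * 27 * 16 = 3888


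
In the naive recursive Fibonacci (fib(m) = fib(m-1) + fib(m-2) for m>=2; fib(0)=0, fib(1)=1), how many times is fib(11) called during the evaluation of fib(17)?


Let N(m) = number of times fib(m) is called while evaluating fib(17).
N(17) = 1 (the initial call).
N(16) = 1 (only fib(17) calls it).
For 1 <= m <= 15: fib(m) is called by fib(m+1) and fib(m+2), so
  N(m) = N(m+1) + N(m+2).
fib(0) is called only by fib(2), so N(0) = N(2).
Walk down from m=17:
  N(17)=1, N(16)=1, N(15)=2, N(14)=3, N(13)=5, N(12)=8, N(11)=13
N(11) = 13


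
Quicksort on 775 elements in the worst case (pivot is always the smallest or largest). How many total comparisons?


In the worst case, each partition step picks the worst pivot:
  Partition 1: 774 comparisons (n-1 elements to compare)
  Partition 2: 773 comparisons
  Partition 3: 772 comparisons
  Partition 4: 771 comparisons
  Partition 5: 770 comparisons
  ...
  Last partition: 0 comparisons
Total = (n-1) + (n-2) + ... + 1 + 0 = n*(n-1)/2
= 775*774/2 = 299925


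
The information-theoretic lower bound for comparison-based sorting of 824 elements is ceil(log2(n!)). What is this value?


A binary decision tree of height h has at most 2^h leaves and needs at least n! of them, so h >= ceil(log2(n!)).
824! is far too large to multiply out, so use Stirling's series:
  ln(n!) ~ n ln n - n + (1/2) ln(2 pi n) + 1/(12n)  (error below 1/(360 n^3), negligible here)
  ln(824) = 6.7141705
  n ln n = 824 * 6.7141705 = 5532.4765
  (1/2) ln(2 pi * 824) = (1/2) ln(5177.3447) = 4.2760
  1/(12*824) = 0.0001
  ln(824!) ~ 5532.4765 - 824 + 4.2760 + 0.0001 = 4712.7526
Convert to base 2: log2(824!) = 4712.7526 / ln 2 = 4712.7526 / 0.69314718 = 6799.0648
ceil(6799.0648) = 6800


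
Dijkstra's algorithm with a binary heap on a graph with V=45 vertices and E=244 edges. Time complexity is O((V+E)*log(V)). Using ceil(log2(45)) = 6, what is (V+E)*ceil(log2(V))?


Dijkstra with a binary heap: each vertex is extracted once, each edge may relax once.
Each heap operation costs O(log V).
V + E = 45 + 244 = 289
ceil(log2(45)) = 6 (since 2^5 = 32 < 45 <= 64 = 2^6)
Total heap work = (V+E) * ceil(log2(V)) = 289 * 6 = 1734


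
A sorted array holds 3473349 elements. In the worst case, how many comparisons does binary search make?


Halving sequence: 3473349 -> 1736674 -> 868337 -> 434168 -> 217084 -> 108542 -> 54271 -> 27135 -> 13567 -> 6783 -> 3391 -> 1695 -> 847 -> 423 -> 211 -> 105 -> 52 -> 26 -> 13 -> 6 -> 3 -> 1
Number of halvings = 21
Max comparisons = 21 + 1 = 22


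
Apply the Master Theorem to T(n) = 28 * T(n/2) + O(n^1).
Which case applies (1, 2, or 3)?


The Master Theorem: T(n) = a*T(n/b) + O(n^c)
  a = 28, b = 2, c = 1
log_b(a) = log_2(28) ~ 4.807
Compare b^c with a: 2^1 = 2 < 28, so c < log_b(a).
Since c < log_b(a), Case 1 applies.
T(n) = O(n^(log_2 28)) ~ O(n^4.807)
Master Theorem case = 1


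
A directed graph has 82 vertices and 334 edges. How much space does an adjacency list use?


Adjacency list: one list head per vertex + one entry per edge
Vertex heads: 82
Edge entries: 334
Total = 82 + 334 = 416


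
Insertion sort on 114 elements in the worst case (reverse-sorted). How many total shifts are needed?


In the worst case (reverse-sorted), each element shifts past all previous:
  Element 1: 1 shifts
  Element 2: 2 shifts
  Element 3: 3 shifts
  Element 4: 4 shifts
  Element 5: 5 shifts
  ...
  Element 113: 113 shifts
Total = 1 + 2 + ... + 113
= 114*(114-1)/2 = 6441


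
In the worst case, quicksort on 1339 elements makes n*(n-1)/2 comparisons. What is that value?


Sum of comparisons per partition:
1338 + 1337 + ... + 1 + 0
= 1339 * (1339 - 1) / 2
= 1339 * 1338 / 2
= 895791


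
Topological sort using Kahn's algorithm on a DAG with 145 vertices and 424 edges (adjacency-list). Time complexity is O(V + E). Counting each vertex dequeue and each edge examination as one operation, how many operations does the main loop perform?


Kahn's algorithm:
  1. Compute in-degrees: O(V + E)
  2. Process queue: each vertex dequeued once (O(V))
     each edge examined once (O(E))
Total = V + E = 145 + 424 = 569


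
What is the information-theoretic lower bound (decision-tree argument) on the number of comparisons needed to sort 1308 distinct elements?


A binary decision tree of height h has at most 2^h leaves and needs at least n! of them, so h >= ceil(log2(n!)).
1308! is far too large to multiply out, so use Stirling's series:
  ln(n!) ~ n ln n - n + (1/2) ln(2 pi n) + 1/(12n)  (error below 1/(360 n^3), negligible here)
  ln(1308) = 7.1762545
  n ln n = 1308 * 7.1762545 = 9386.5409
  (1/2) ln(2 pi * 1308) = (1/2) ln(8218.4064) = 4.5071
  1/(12*1308) = 0.0001
  ln(1308!) ~ 9386.5409 - 1308 + 4.5071 + 0.0001 = 8083.0481
Convert to base 2: log2(1308!) = 8083.0481 / ln 2 = 8083.0481 / 0.69314718 = 11661.3734
ceil(11661.3734) = 11662


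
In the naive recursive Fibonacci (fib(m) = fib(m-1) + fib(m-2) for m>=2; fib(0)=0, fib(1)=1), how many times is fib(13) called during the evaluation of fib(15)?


Let N(m) = number of times fib(m) is called while evaluating fib(15).
N(15) = 1 (the initial call).
N(14) = 1 (only fib(15) calls it).
For 1 <= m <= 13: fib(m) is called by fib(m+1) and fib(m+2), so
  N(m) = N(m+1) + N(m+2).
fib(0) is called only by fib(2), so N(0) = N(2).
Walk down from m=15:
  N(15)=1, N(14)=1, N(13)=2
N(13) = 2


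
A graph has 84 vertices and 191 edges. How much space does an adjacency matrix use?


Adjacency matrix: V x V grid of entries
Space = V^2 = 84^2 = 84 * 84 = 7056


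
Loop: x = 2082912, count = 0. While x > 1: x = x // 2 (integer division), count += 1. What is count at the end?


The variable x halves each step:
x = 2082912 -> 1041456 -> 520728 -> 260364 -> 130182 -> 65091 -> 32545 -> 16272 -> 8136 -> 4068 -> 2034 -> 1017 -> 508 -> 254 -> 127 -> 63 -> 31 -> 15 -> 7 -> 3 -> 1
Number of halvings = floor(log2(2082912)) = 20


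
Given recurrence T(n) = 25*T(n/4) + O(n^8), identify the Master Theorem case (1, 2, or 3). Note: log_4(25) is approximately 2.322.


Master Theorem parameters: a=25, b=4, c=8
log_b(a) = 2.322
Compare b^c with a: 4^8 = 65536 > 25, so c > log_b(a).
Comparing c=8 vs log_b(a)=2.322:
8 > 2.322 => Case 3
Result: T(n) = O(n^8)
Master Theorem case = 3


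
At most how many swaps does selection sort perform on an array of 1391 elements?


Each of the 1390 passes places one element in its final position.
Pass 1: swap minimum into position 0
Pass 2: swap minimum of remaining into position 1
...
Pass 1390: last two elements, one swap
Maximum swaps = 1391 - 1 = 1390


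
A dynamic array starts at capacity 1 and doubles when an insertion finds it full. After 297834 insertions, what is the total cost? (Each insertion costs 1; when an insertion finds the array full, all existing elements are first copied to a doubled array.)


Insertion cost: 297834 (one per element)
Resizes occur just before inserting elements 2, 3, 5, 9, ...
Elements copied at each resize: 1 + 2 + 4 + 8 + 16 + 32 + 64 + 128 + 256 + 512 + 1024 + 2048 + 4096 + 8192 + 16384 + 32768 + 65536 + 131072 + 262144
Sum of copies = 524287 (geometric series: 2^k - 1)
Total = 297834 + 524287 = 822121


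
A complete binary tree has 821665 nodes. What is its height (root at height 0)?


In a complete binary tree, level k holds nodes 2^k .. 2^(k+1)-1 (1-indexed).
Height = floor(log2(n)) = floor(log2(821665)) = 19
Check: 2^19 = 524288 <= 821665 < 1048576 = 2^20


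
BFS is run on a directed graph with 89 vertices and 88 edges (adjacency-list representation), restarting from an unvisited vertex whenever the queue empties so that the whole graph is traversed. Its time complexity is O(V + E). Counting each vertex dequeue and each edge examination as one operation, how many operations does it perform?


A full BFS traversal dequeues each vertex exactly once and examines each directed edge exactly once.
V = 89 (vertex processing cost)
E = 88 (edge examination cost)
Total operations proportional to V + E = 89 + 88 = 177


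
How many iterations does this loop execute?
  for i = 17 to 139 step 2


The loop variable i takes values starting at 17 and increments by 2 each iteration.
Sequence: i = 17, 19, 21, 23, 25, 27, 29, 31, 33, ...
The upper bound 139 is inclusive, so the count is floor((last - first) / step) + 1:
floor((139 - 17) / 2) + 1 = floor(122/2) + 1 = 61 + 1 = 62


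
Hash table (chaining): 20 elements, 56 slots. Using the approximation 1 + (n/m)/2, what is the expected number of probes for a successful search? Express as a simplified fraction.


Computing expected probes:
alpha = 20/56
= 1 + alpha/2
= 1 + 20/(2*56)
= (2*56 + 20) / (2*56)
= 132/112 = 33/28


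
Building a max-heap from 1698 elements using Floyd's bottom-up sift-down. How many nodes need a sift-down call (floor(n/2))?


In a heap of 1698 elements (0-indexed array):
  Last element index: 1697
  Parent of last element: floor((1697 - 1) / 2) = 848
  Internal nodes: indices 0 to 848
  Count = floor(1698/2) = 849


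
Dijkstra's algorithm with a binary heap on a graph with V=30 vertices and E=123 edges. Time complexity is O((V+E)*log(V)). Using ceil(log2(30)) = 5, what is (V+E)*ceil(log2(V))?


Dijkstra with a binary heap: each vertex is extracted once, each edge may relax once.
Each heap operation costs O(log V).
V + E = 30 + 123 = 153
ceil(log2(30)) = 5 (since 2^4 = 16 < 30 <= 32 = 2^5)
Total heap work = (V+E) * ceil(log2(V)) = 153 * 5 = 765


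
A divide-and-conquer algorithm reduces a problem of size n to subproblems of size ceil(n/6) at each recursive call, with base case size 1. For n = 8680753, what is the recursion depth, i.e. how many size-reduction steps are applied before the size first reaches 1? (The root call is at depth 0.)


Each step divides the size by 6 (rounding up); after k steps the size is ceil(n/6^k), which equals 1 exactly when 6^k >= n.
So the depth is the smallest k with 6^k >= 8680753, i.e. ceil(log_6(8680753)).
6^8 = 1679616 < 8680753 <= 10077696 = 6^9
Recursion depth = 9


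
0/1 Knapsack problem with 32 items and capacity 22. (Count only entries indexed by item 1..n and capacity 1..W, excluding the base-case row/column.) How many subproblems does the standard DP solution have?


The DP table is indexed by (item, capacity).
Rows: 32 items
Columns: 22 capacity values (1 to W)
Total subproblems = 32 * 22 = 704


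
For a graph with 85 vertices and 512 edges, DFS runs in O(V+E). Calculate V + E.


A full DFS traversal visits each vertex once and examines each edge once.
V = 85
E = 512
Sum = 85 + 512 = 597


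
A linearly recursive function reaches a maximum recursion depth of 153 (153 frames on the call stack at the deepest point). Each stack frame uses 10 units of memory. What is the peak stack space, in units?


Maximum recursion depth = 153 frames
Memory per frame = 10 units
Total stack space = depth * frame_size
= 153 * 10 = 1530


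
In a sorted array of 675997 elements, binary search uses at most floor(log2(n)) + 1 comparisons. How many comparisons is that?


Halving sequence: 675997 -> 337998 -> 168999 -> 84499 -> 42249 -> 21124 -> 10562 -> 5281 -> 2640 -> 1320 -> 660 -> 330 -> 165 -> 82 -> 41 -> 20 -> 10 -> 5 -> 2 -> 1
Number of halvings = 19
Max comparisons = 19 + 1 = 20


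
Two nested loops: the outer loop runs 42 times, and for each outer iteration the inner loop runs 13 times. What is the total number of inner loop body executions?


Outer loop: 42 iterations
Inner loop: 13 iterations per outer iteration
Total = 42 * 13 = 546


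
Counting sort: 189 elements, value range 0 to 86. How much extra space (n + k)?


n = 189 (output array)
k = 87 (count array for 87 distinct values)
Extra space = 189 + 87 = 276


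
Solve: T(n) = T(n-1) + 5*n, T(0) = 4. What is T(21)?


Expanding the recurrence:
T(21) = T(20) + 5*21
       = T(19) + 5*20 + 5*21
       ...
       = T(0) + 5*(1 + 2 + ... + 21)
       = 4 + 5 * 21*22/2
       = 4 + 5 * 231
       = 4 + 1155 = 1159


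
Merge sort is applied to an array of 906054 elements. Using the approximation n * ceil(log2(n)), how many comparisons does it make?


Merge sort divides the array into halves recursively.
Number of levels = ceil(log2(906054)) = 20
At each level, approximately n = 906054 comparisons are needed for merging.
Total comparisons ~ n * ceil(log2(n)) = 906054 * 20 = 18121080


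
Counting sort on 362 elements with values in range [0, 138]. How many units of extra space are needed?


Output array size: 362 (to store sorted result)
Count array size: 139 (one slot per possible value, range 0 to 138)
Total extra space = 362 + 139 = 501


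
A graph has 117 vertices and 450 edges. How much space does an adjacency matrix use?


Adjacency matrix: V x V grid of entries
Space = V^2 = 117^2 = 117 * 117 = 13689


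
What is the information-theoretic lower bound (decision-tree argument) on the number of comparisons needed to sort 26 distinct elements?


A binary decision tree of height h has at most 2^h leaves and needs at least n! of them, so h >= ceil(log2(n!)).
Compute 26! as a running product:
  x2 = 2, x3 = 6, x4 = 24, x5 = 120
  x6 = 720, x7 = 5040, x8 = 40320, x9 = 362880
  x10 = 3628800, x11 = 39916800, x12 = 479001600, x13 = 6227020800
  x14 = 87178291200, x15 = 1307674368000, x16 = 20922789888000, x17 = 355687428096000
  x18 = 6402373705728000, x19 = 121645100408832000, x20 = 2432902008176640000, x21 = 51090942171709440000
  x22 = 1124000727777607680000, x23 = 25852016738884976640000, x24 = 620448401733239439360000, x25 = 15511210043330985984000000
  x26 = 403291461126605635584000000
26! = 403291461126605635584000000
Bracket between powers of 2:
  2^88 = 309485009821345068724781056 < 403291461126605635584000000 <= 618970019642690137449562112 = 2^89
So ceil(log2(26!)) = 89


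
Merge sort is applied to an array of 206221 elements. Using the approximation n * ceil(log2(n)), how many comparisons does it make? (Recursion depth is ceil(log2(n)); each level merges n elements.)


Merge sort divides the array into halves recursively.
Number of levels = ceil(log2(206221)) = 18
At each level, approximately n = 206221 comparisons are needed for merging.
Total comparisons ~ n * ceil(log2(n)) = 206221 * 18 = 3711978


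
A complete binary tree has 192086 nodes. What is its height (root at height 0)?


In a complete binary tree, level k holds nodes 2^k .. 2^(k+1)-1 (1-indexed).
Height = floor(log2(n)) = floor(log2(192086)) = 17
Check: 2^17 = 131072 <= 192086 < 262144 = 2^18


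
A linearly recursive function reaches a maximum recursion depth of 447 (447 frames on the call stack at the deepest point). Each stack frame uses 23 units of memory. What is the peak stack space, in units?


Maximum recursion depth = 447 frames
Memory per frame = 23 units
Total stack space = depth * frame_size
= 447 * 23 = 10281


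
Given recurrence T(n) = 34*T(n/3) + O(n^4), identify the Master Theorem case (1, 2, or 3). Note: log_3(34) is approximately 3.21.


Master Theorem parameters: a=34, b=3, c=4
log_b(a) = 3.21
Compare b^c with a: 3^4 = 81 > 34, so c > log_b(a).
Comparing c=4 vs log_b(a)=3.21:
4 > 3.21 => Case 3
Result: T(n) = O(n^4)
Master Theorem case = 3


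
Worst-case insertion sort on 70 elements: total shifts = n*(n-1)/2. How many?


Sum of shifts = 1 + 2 + 3 + ... + 69
= 70 * 69 / 2
= 4830 / 2
= 2415


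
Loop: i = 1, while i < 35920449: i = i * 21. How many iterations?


i multiplies by 21 each step:
i = 1 -> 21 -> 441 -> 9261 -> 194481 -> 4084101 -> 85766121 (stop)
Iterations = ceil(log_21(35920449)) = 6
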